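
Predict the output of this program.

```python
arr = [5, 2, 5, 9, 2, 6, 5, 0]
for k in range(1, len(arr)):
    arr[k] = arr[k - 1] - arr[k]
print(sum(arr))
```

k=1: arr[1] = 5-2 = 3 → [5, 3, 5, 9, 2, 6, 5, 0]
k=2: arr[2] = 3-5 = -2 → [5, 3, -2, 9, 2, 6, 5, 0]
k=3: arr[3] = (-2)-9 = -11 → [5, 3, -2, -11, 2, 6, 5, 0]
k=4: arr[4] = (-11)-2 = -13 → [5, 3, -2, -11, -13, 6, 5, 0]
k=5: arr[5] = (-13)-6 = -19 → [5, 3, -2, -11, -13, -19, 5, 0]
k=6: arr[6] = (-19)-5 = -24 → [5, 3, -2, -11, -13, -19, -24, 0]
k=7: arr[7] = (-24)-0 = -24 → [5, 3, -2, -11, -13, -19, -24, -24]
sum = -85

-85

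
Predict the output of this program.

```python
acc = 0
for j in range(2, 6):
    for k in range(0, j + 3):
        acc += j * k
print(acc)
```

j=2,k=0: acc = 0+0 = 0
j=2,k=1: acc = 0+2 = 2
j=2,k=2: acc = 2+4 = 6
j=2,k=3: acc = 6+6 = 12
j=2,k=4: acc = 12+8 = 20
j=3,k=0: acc = 20+0 = 20
j=3,k=1: acc = 20+3 = 23
j=3,k=2: acc = 23+6 = 29
j=3,k=3: acc = 29+9 = 38
j=3,k=4: acc = 38+12 = 50
j=3,k=5: acc = 50+15 = 65
j=4,k=0: acc = 65+0 = 65
j=4,k=1: acc = 65+4 = 69
j=4,k=2: acc = 69+8 = 77
j=4,k=3: acc = 77+12 = 89
j=4,k=4: acc = 89+16 = 105
j=4,k=5: acc = 105+20 = 125
j=4,k=6: acc = 125+24 = 149
j=5,k=0: acc = 149+0 = 149
j=5,k=1: acc = 149+5 = 154
j=5,k=2: acc = 154+10 = 164
j=5,k=3: acc = 164+15 = 179
j=5,k=4: acc = 179+20 = 199
j=5,k=5: acc = 199+25 = 224
j=5,k=6: acc = 224+30 = 254
j=5,k=7: acc = 254+35 = 289

289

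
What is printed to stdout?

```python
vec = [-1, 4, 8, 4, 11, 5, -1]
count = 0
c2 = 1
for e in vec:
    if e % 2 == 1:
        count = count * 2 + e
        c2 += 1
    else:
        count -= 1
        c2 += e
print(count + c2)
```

42

e=-1: odd, count = 0*2+(-1) = -1; c2=2
e=4: not odd, count = (-1)-1 = -2; c2=6
e=8: not odd, count = (-2)-1 = -3; c2=14
e=4: not odd, count = (-3)-1 = -4; c2=18
e=11: odd, count = (-4)*2+11 = 3; c2=19
e=5: odd, count = 3*2+5 = 11; c2=20
e=-1: odd, count = 11*2+(-1) = 21; c2=21
count+c2 = 21+21 = 42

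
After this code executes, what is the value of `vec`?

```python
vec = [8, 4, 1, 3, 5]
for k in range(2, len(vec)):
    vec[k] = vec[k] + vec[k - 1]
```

[8, 4, 5, 8, 13]

k=2: vec[2] = 1+4 = 5 → [8, 4, 5, 3, 5]
k=3: vec[3] = 3+5 = 8 → [8, 4, 5, 8, 5]
k=4: vec[4] = 5+8 = 13 → [8, 4, 5, 8, 13]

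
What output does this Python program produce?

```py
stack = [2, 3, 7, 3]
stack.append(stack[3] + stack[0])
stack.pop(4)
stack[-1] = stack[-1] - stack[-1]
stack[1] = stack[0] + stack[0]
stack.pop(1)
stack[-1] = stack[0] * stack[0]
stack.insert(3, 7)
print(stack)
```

[2, 7, 4, 7]

append stack[3]+stack[0] = 3+2 = 5 → [2, 3, 7, 3, 5]
pop(4) removes 5 → [2, 3, 7, 3]
stack[-1] = stack[-1]-stack[-1] = 3-3 = 0 → [2, 3, 7, 0]
stack[1] = stack[0]+stack[0] = 2+2 = 4 → [2, 4, 7, 0]
pop(1) removes 4 → [2, 7, 0]
stack[-1] = stack[0]*stack[0] = 2*2 = 4 → [2, 7, 4]
insert 7 at 3 → [2, 7, 4, 7]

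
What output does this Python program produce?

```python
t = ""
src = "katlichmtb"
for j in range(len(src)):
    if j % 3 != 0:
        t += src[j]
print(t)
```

aticmt

j=0: skip
j=1: add 'a' → 'a'
j=2: add 't' → 'at'
j=3: skip
j=4: add 'i' → 'ati'
j=5: add 'c' → 'atic'
j=6: skip
j=7: add 'm' → 'aticm'
j=8: add 't' → 'aticmt'
j=9: skip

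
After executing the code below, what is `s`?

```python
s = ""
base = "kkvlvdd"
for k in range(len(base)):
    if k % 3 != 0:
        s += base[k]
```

k=0: skip
k=1: add 'k' → 'k'
k=2: add 'v' → 'kv'
k=3: skip
k=4: add 'v' → 'kvv'
k=5: add 'd' → 'kvvd'
k=6: skip

'kvvd'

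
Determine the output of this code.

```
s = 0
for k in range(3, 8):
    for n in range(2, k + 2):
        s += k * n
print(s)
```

590

k=3,n=2: s = 0+6 = 6
k=3,n=3: s = 6+9 = 15
k=3,n=4: s = 15+12 = 27
k=4,n=2: s = 27+8 = 35
k=4,n=3: s = 35+12 = 47
k=4,n=4: s = 47+16 = 63
k=4,n=5: s = 63+20 = 83
k=5,n=2: s = 83+10 = 93
k=5,n=3: s = 93+15 = 108
k=5,n=4: s = 108+20 = 128
k=5,n=5: s = 128+25 = 153
k=5,n=6: s = 153+30 = 183
k=6,n=2: s = 183+12 = 195
k=6,n=3: s = 195+18 = 213
k=6,n=4: s = 213+24 = 237
k=6,n=5: s = 237+30 = 267
k=6,n=6: s = 267+36 = 303
k=6,n=7: s = 303+42 = 345
k=7,n=2: s = 345+14 = 359
k=7,n=3: s = 359+21 = 380
k=7,n=4: s = 380+28 = 408
k=7,n=5: s = 408+35 = 443
k=7,n=6: s = 443+42 = 485
k=7,n=7: s = 485+49 = 534
k=7,n=8: s = 534+56 = 590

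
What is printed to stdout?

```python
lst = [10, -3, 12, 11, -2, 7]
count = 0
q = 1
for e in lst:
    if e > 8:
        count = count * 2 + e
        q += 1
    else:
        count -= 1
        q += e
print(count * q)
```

e=10: >8, count = 0*2+10 = 10; q=2
e=-3: not >8, count = 10-1 = 9; q=-1
e=12: >8, count = 9*2+12 = 30; q=0
e=11: >8, count = 30*2+11 = 71; q=1
e=-2: not >8, count = 71-1 = 70; q=-1
e=7: not >8, count = 70-1 = 69; q=6
count*q = 69*6 = 414

414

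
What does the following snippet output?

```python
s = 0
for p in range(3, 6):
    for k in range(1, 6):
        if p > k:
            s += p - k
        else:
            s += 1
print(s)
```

p=3,k=1: 3>1, s = 0+2 = 2
p=3,k=2: 3>2, s = 2+1 = 3
p=3,k=3: not 3>3, s = 3+1 = 4
p=3,k=4: not 3>4, s = 4+1 = 5
p=3,k=5: not 3>5, s = 5+1 = 6
p=4,k=1: 4>1, s = 6+3 = 9
p=4,k=2: 4>2, s = 9+2 = 11
p=4,k=3: 4>3, s = 11+1 = 12
p=4,k=4: not 4>4, s = 12+1 = 13
p=4,k=5: not 4>5, s = 13+1 = 14
p=5,k=1: 5>1, s = 14+4 = 18
p=5,k=2: 5>2, s = 18+3 = 21
p=5,k=3: 5>3, s = 21+2 = 23
p=5,k=4: 5>4, s = 23+1 = 24
p=5,k=5: not 5>5, s = 24+1 = 25

25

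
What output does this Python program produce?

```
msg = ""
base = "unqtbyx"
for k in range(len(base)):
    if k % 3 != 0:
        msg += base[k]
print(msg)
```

k=0: skip
k=1: add 'n' → 'n'
k=2: add 'q' → 'nq'
k=3: skip
k=4: add 'b' → 'nqb'
k=5: add 'y' → 'nqby'
k=6: skip

nqby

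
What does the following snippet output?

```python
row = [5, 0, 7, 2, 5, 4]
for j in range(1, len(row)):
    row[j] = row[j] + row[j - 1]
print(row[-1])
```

j=1: row[1] = 0+5 = 5 → [5, 5, 7, 2, 5, 4]
j=2: row[2] = 7+5 = 12 → [5, 5, 12, 2, 5, 4]
j=3: row[3] = 2+12 = 14 → [5, 5, 12, 14, 5, 4]
j=4: row[4] = 5+14 = 19 → [5, 5, 12, 14, 19, 4]
j=5: row[5] = 4+19 = 23 → [5, 5, 12, 14, 19, 23]

23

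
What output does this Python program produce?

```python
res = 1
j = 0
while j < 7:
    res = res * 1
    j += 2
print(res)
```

1

j=0: res = 1*1 = 1
j=2: res = 1*1 = 1
j=4: res = 1*1 = 1
j=6: res = 1*1 = 1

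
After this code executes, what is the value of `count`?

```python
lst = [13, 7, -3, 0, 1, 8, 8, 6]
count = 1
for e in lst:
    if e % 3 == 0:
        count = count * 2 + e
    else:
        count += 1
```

24

e=13: not %3==0, count = 1+1 = 2
e=7: not %3==0, count = 2+1 = 3
e=-3: %3==0, count = 3*2+(-3) = 3
e=0: %3==0, count = 3*2+0 = 6
e=1: not %3==0, count = 6+1 = 7
e=8: not %3==0, count = 7+1 = 8
e=8: not %3==0, count = 8+1 = 9
e=6: %3==0, count = 9*2+6 = 24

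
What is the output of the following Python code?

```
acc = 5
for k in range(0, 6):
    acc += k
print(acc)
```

20

k=0: acc = 5+0 = 5
k=1: acc = 5+1 = 6
k=2: acc = 6+2 = 8
k=3: acc = 8+3 = 11
k=4: acc = 11+4 = 15
k=5: acc = 15+5 = 20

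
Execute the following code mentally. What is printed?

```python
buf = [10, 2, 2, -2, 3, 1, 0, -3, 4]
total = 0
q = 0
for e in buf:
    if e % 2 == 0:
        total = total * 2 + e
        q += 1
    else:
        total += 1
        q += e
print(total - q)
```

e=10: even, total = 0*2+10 = 10; q=1
e=2: even, total = 10*2+2 = 22; q=2
e=2: even, total = 22*2+2 = 46; q=3
e=-2: even, total = 46*2+(-2) = 90; q=4
e=3: not even, total = 90+1 = 91; q=7
e=1: not even, total = 91+1 = 92; q=8
e=0: even, total = 92*2+0 = 184; q=9
e=-3: not even, total = 184+1 = 185; q=6
e=4: even, total = 185*2+4 = 374; q=7
total-q = 374-7 = 367

367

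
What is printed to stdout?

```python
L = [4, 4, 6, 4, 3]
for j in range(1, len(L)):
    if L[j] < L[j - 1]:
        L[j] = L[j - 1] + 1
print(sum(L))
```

j=1: 4>=4, unchanged → [4, 4, 6, 4, 3]
j=2: 6>=4, unchanged → [4, 4, 6, 4, 3]
j=3: 4<6, L[3] = 6+1 = 7 → [4, 4, 6, 7, 3]
j=4: 3<7, L[4] = 7+1 = 8 → [4, 4, 6, 7, 8]
sum = 29

29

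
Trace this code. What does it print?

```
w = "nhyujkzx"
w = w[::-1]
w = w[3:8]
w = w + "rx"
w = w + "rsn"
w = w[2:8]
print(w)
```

yhnrxr

reverse → 'xzkjuyhn'
slice [3:8] → 'juyhn'
+ 'rx' → 'juyhnrx'
+ 'rsn' → 'juyhnrxrsn'
slice [2:8] → 'yhnrxr'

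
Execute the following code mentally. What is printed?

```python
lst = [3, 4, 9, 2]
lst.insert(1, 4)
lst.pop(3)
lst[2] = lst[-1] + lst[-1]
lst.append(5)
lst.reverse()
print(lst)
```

insert 4 at 1 → [3, 4, 4, 9, 2]
pop(3) removes 9 → [3, 4, 4, 2]
lst[2] = lst[-1]+lst[-1] = 2+2 = 4 → [3, 4, 4, 2]
append 5 → [3, 4, 4, 2, 5]
reverse → [5, 2, 4, 4, 3]

[5, 2, 4, 4, 3]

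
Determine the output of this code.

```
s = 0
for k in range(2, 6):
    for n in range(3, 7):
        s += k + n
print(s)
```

128

k=2,n=3: s = 0+5 = 5
k=2,n=4: s = 5+6 = 11
k=2,n=5: s = 11+7 = 18
k=2,n=6: s = 18+8 = 26
k=3,n=3: s = 26+6 = 32
k=3,n=4: s = 32+7 = 39
k=3,n=5: s = 39+8 = 47
k=3,n=6: s = 47+9 = 56
k=4,n=3: s = 56+7 = 63
k=4,n=4: s = 63+8 = 71
k=4,n=5: s = 71+9 = 80
k=4,n=6: s = 80+10 = 90
k=5,n=3: s = 90+8 = 98
k=5,n=4: s = 98+9 = 107
k=5,n=5: s = 107+10 = 117
k=5,n=6: s = 117+11 = 128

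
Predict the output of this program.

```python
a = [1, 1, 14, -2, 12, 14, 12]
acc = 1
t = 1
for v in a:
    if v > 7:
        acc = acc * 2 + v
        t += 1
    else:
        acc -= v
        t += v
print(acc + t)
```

v=1: not >7, acc = 1-1 = 0; t=2
v=1: not >7, acc = 0-1 = -1; t=3
v=14: >7, acc = (-1)*2+14 = 12; t=4
v=-2: not >7, acc = 12-(-2) = 14; t=2
v=12: >7, acc = 14*2+12 = 40; t=3
v=14: >7, acc = 40*2+14 = 94; t=4
v=12: >7, acc = 94*2+12 = 200; t=5
acc+t = 200+5 = 205

205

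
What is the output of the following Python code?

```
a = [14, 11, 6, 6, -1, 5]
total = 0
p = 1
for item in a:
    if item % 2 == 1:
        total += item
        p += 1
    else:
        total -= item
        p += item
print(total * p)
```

-330

item=14: not odd, total = 0-14 = -14; p=15
item=11: odd, total = (-14)+11 = -3; p=16
item=6: not odd, total = (-3)-6 = -9; p=22
item=6: not odd, total = (-9)-6 = -15; p=28
item=-1: odd, total = (-15)+(-1) = -16; p=29
item=5: odd, total = (-16)+5 = -11; p=30
total*p = (-11)*30 = -330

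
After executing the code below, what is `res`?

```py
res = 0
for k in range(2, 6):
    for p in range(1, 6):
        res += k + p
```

k=2,p=1: res = 0+3 = 3
k=2,p=2: res = 3+4 = 7
k=2,p=3: res = 7+5 = 12
k=2,p=4: res = 12+6 = 18
k=2,p=5: res = 18+7 = 25
k=3,p=1: res = 25+4 = 29
k=3,p=2: res = 29+5 = 34
k=3,p=3: res = 34+6 = 40
k=3,p=4: res = 40+7 = 47
k=3,p=5: res = 47+8 = 55
k=4,p=1: res = 55+5 = 60
k=4,p=2: res = 60+6 = 66
k=4,p=3: res = 66+7 = 73
k=4,p=4: res = 73+8 = 81
k=4,p=5: res = 81+9 = 90
k=5,p=1: res = 90+6 = 96
k=5,p=2: res = 96+7 = 103
k=5,p=3: res = 103+8 = 111
k=5,p=4: res = 111+9 = 120
k=5,p=5: res = 120+10 = 130

130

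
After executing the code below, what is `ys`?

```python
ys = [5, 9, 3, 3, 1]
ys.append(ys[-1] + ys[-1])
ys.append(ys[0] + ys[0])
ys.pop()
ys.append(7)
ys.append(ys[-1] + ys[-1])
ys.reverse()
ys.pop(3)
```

[14, 7, 2, 3, 3, 9, 5]

append ys[-1]+ys[-1] = 1+1 = 2 → [5, 9, 3, 3, 1, 2]
append ys[0]+ys[0] = 5+5 = 10 → [5, 9, 3, 3, 1, 2, 10]
pop() removes 10 → [5, 9, 3, 3, 1, 2]
append 7 → [5, 9, 3, 3, 1, 2, 7]
append ys[-1]+ys[-1] = 7+7 = 14 → [5, 9, 3, 3, 1, 2, 7, 14]
reverse → [14, 7, 2, 1, 3, 3, 9, 5]
pop(3) removes 1 → [14, 7, 2, 3, 3, 9, 5]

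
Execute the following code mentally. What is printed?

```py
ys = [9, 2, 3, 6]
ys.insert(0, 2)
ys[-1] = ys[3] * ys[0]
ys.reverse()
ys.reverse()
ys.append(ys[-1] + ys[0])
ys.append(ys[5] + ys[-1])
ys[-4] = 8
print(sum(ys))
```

51

insert 2 at 0 → [2, 9, 2, 3, 6]
ys[-1] = ys[3]*ys[0] = 3*2 = 6 → [2, 9, 2, 3, 6]
reverse → [6, 3, 2, 9, 2]
reverse → [2, 9, 2, 3, 6]
append ys[-1]+ys[0] = 6+2 = 8 → [2, 9, 2, 3, 6, 8]
append ys[5]+ys[-1] = 8+8 = 16 → [2, 9, 2, 3, 6, 8, 16]
ys[-4] = 8 → [2, 9, 2, 8, 6, 8, 16]
sum = 51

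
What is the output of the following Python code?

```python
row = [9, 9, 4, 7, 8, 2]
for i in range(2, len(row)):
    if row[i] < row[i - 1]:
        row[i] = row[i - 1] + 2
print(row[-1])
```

i=2: 4<9, row[2] = 9+2 = 11 → [9, 9, 11, 7, 8, 2]
i=3: 7<11, row[3] = 11+2 = 13 → [9, 9, 11, 13, 8, 2]
i=4: 8<13, row[4] = 13+2 = 15 → [9, 9, 11, 13, 15, 2]
i=5: 2<15, row[5] = 15+2 = 17 → [9, 9, 11, 13, 15, 17]

17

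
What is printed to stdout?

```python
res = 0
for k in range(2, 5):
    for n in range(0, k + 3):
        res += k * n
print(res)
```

149

k=2,n=0: res = 0+0 = 0
k=2,n=1: res = 0+2 = 2
k=2,n=2: res = 2+4 = 6
k=2,n=3: res = 6+6 = 12
k=2,n=4: res = 12+8 = 20
k=3,n=0: res = 20+0 = 20
k=3,n=1: res = 20+3 = 23
k=3,n=2: res = 23+6 = 29
k=3,n=3: res = 29+9 = 38
k=3,n=4: res = 38+12 = 50
k=3,n=5: res = 50+15 = 65
k=4,n=0: res = 65+0 = 65
k=4,n=1: res = 65+4 = 69
k=4,n=2: res = 69+8 = 77
k=4,n=3: res = 77+12 = 89
k=4,n=4: res = 89+16 = 105
k=4,n=5: res = 105+20 = 125
k=4,n=6: res = 125+24 = 149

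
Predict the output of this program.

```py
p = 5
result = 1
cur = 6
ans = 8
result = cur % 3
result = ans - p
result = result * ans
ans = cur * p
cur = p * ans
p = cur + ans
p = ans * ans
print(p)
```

900

result = 6%3 = 0
result = 8-5 = 3
result = 3*8 = 24
ans = 6*5 = 30
cur = 5*30 = 150
p = 150+30 = 180
p = 30*30 = 900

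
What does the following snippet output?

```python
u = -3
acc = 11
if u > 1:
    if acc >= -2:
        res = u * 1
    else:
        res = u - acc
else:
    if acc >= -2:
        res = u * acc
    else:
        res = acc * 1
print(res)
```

u=-3, acc=11
u > 1 is False; acc >= -2 is True
→ res = u * acc = -33

-33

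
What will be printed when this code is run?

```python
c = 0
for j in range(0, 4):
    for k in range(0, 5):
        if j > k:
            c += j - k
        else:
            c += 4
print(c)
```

j=0,k=0: not 0>0, c = 0+4 = 4
j=0,k=1: not 0>1, c = 4+4 = 8
j=0,k=2: not 0>2, c = 8+4 = 12
j=0,k=3: not 0>3, c = 12+4 = 16
j=0,k=4: not 0>4, c = 16+4 = 20
j=1,k=0: 1>0, c = 20+1 = 21
j=1,k=1: not 1>1, c = 21+4 = 25
j=1,k=2: not 1>2, c = 25+4 = 29
j=1,k=3: not 1>3, c = 29+4 = 33
j=1,k=4: not 1>4, c = 33+4 = 37
j=2,k=0: 2>0, c = 37+2 = 39
j=2,k=1: 2>1, c = 39+1 = 40
j=2,k=2: not 2>2, c = 40+4 = 44
j=2,k=3: not 2>3, c = 44+4 = 48
j=2,k=4: not 2>4, c = 48+4 = 52
j=3,k=0: 3>0, c = 52+3 = 55
j=3,k=1: 3>1, c = 55+2 = 57
j=3,k=2: 3>2, c = 57+1 = 58
j=3,k=3: not 3>3, c = 58+4 = 62
j=3,k=4: not 3>4, c = 62+4 = 66

66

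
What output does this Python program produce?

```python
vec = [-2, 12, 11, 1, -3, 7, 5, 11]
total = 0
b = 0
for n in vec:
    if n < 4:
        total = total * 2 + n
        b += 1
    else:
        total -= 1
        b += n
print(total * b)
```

n=-2: <4, total = 0*2+(-2) = -2; b=1
n=12: not <4, total = (-2)-1 = -3; b=13
n=11: not <4, total = (-3)-1 = -4; b=24
n=1: <4, total = (-4)*2+1 = -7; b=25
n=-3: <4, total = (-7)*2+(-3) = -17; b=26
n=7: not <4, total = (-17)-1 = -18; b=33
n=5: not <4, total = (-18)-1 = -19; b=38
n=11: not <4, total = (-19)-1 = -20; b=49
total*b = (-20)*49 = -980

-980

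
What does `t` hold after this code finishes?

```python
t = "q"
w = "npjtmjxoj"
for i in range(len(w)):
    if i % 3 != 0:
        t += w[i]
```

'qpjmjoj'

i=0: skip
i=1: add 'p' → 'qp'
i=2: add 'j' → 'qpj'
i=3: skip
i=4: add 'm' → 'qpjm'
i=5: add 'j' → 'qpjmj'
i=6: skip
i=7: add 'o' → 'qpjmjo'
i=8: add 'j' → 'qpjmjoj'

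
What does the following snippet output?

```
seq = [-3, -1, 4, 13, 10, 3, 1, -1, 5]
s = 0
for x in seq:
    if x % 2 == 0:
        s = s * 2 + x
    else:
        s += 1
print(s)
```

x=-3: not even, s = 0+1 = 1
x=-1: not even, s = 1+1 = 2
x=4: even, s = 2*2+4 = 8
x=13: not even, s = 8+1 = 9
x=10: even, s = 9*2+10 = 28
x=3: not even, s = 28+1 = 29
x=1: not even, s = 29+1 = 30
x=-1: not even, s = 30+1 = 31
x=5: not even, s = 31+1 = 32

32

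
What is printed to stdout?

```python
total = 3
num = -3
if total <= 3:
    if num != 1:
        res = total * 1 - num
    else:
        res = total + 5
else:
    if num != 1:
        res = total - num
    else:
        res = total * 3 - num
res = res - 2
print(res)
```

total=3, num=-3
total <= 3 is True; num != 1 is True
→ res = total * 1 - num = 6
res = 6-2 = 4

4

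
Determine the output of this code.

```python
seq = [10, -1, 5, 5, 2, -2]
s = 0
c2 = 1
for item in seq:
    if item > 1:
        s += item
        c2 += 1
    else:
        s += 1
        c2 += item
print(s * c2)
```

item=10: >1, s = 0+10 = 10; c2=2
item=-1: not >1, s = 10+1 = 11; c2=1
item=5: >1, s = 11+5 = 16; c2=2
item=5: >1, s = 16+5 = 21; c2=3
item=2: >1, s = 21+2 = 23; c2=4
item=-2: not >1, s = 23+1 = 24; c2=2
s*c2 = 24*2 = 48

48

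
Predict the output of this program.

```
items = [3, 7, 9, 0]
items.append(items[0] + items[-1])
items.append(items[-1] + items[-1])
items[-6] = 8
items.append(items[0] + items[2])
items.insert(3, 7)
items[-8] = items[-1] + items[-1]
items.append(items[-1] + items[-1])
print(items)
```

append items[0]+items[-1] = 3+0 = 3 → [3, 7, 9, 0, 3]
append items[-1]+items[-1] = 3+3 = 6 → [3, 7, 9, 0, 3, 6]
items[-6] = 8 → [8, 7, 9, 0, 3, 6]
append items[0]+items[2] = 8+9 = 17 → [8, 7, 9, 0, 3, 6, 17]
insert 7 at 3 → [8, 7, 9, 7, 0, 3, 6, 17]
items[-8] = items[-1]+items[-1] = 17+17 = 34 → [34, 7, 9, 7, 0, 3, 6, 17]
append items[-1]+items[-1] = 17+17 = 34 → [34, 7, 9, 7, 0, 3, 6, 17, 34]

[34, 7, 9, 7, 0, 3, 6, 17, 34]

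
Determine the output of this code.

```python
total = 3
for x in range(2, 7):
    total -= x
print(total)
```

x=2: total = 3-2 = 1
x=3: total = 1-3 = -2
x=4: total = (-2)-4 = -6
x=5: total = (-6)-5 = -11
x=6: total = (-11)-6 = -17

-17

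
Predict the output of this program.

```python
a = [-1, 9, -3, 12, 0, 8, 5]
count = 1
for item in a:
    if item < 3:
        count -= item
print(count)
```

item=-1: <3, count = 1-(-1) = 2
item=9: not <3
item=-3: <3, count = 2-(-3) = 5
item=12: not <3
item=0: <3, count = 5-0 = 5
item=8: not <3
item=5: not <3

5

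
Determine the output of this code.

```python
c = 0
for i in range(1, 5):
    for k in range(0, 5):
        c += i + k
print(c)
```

90

i=1,k=0: c = 0+1 = 1
i=1,k=1: c = 1+2 = 3
i=1,k=2: c = 3+3 = 6
i=1,k=3: c = 6+4 = 10
i=1,k=4: c = 10+5 = 15
i=2,k=0: c = 15+2 = 17
i=2,k=1: c = 17+3 = 20
i=2,k=2: c = 20+4 = 24
i=2,k=3: c = 24+5 = 29
i=2,k=4: c = 29+6 = 35
i=3,k=0: c = 35+3 = 38
i=3,k=1: c = 38+4 = 42
i=3,k=2: c = 42+5 = 47
i=3,k=3: c = 47+6 = 53
i=3,k=4: c = 53+7 = 60
i=4,k=0: c = 60+4 = 64
i=4,k=1: c = 64+5 = 69
i=4,k=2: c = 69+6 = 75
i=4,k=3: c = 75+7 = 82
i=4,k=4: c = 82+8 = 90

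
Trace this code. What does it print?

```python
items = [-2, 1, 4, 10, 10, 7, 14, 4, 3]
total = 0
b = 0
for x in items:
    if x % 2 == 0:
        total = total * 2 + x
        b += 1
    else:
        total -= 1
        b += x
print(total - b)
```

98

x=-2: even, total = 0*2+(-2) = -2; b=1
x=1: not even, total = (-2)-1 = -3; b=2
x=4: even, total = (-3)*2+4 = -2; b=3
x=10: even, total = (-2)*2+10 = 6; b=4
x=10: even, total = 6*2+10 = 22; b=5
x=7: not even, total = 22-1 = 21; b=12
x=14: even, total = 21*2+14 = 56; b=13
x=4: even, total = 56*2+4 = 116; b=14
x=3: not even, total = 116-1 = 115; b=17
total-b = 115-17 = 98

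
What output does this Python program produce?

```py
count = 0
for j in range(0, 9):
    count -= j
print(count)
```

j=0: count = 0-0 = 0
j=1: count = 0-1 = -1
j=2: count = (-1)-2 = -3
j=3: count = (-3)-3 = -6
j=4: count = (-6)-4 = -10
j=5: count = (-10)-5 = -15
j=6: count = (-15)-6 = -21
j=7: count = (-21)-7 = -28
j=8: count = (-28)-8 = -36

-36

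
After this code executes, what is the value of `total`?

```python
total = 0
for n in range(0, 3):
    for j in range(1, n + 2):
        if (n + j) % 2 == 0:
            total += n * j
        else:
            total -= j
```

-2

n=0,j=1: odd sum, total = 0-1 = -1
n=1,j=1: even sum, total = (-1)+1 = 0
n=1,j=2: odd sum, total = 0-2 = -2
n=2,j=1: odd sum, total = (-2)-1 = -3
n=2,j=2: even sum, total = (-3)+4 = 1
n=2,j=3: odd sum, total = 1-3 = -2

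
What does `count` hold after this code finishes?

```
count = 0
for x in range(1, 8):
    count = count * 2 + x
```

247

x=1: count = 0*2+1 = 1
x=2: count = 1*2+2 = 4
x=3: count = 4*2+3 = 11
x=4: count = 11*2+4 = 26
x=5: count = 26*2+5 = 57
x=6: count = 57*2+6 = 120
x=7: count = 120*2+7 = 247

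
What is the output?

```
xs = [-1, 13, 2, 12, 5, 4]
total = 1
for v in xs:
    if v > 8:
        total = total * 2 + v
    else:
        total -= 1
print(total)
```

v=-1: not >8, total = 1-1 = 0
v=13: >8, total = 0*2+13 = 13
v=2: not >8, total = 13-1 = 12
v=12: >8, total = 12*2+12 = 36
v=5: not >8, total = 36-1 = 35
v=4: not >8, total = 35-1 = 34

34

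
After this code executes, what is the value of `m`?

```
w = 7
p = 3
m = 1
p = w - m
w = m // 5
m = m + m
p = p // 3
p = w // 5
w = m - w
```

2

p = 7-1 = 6
w = 1//5 = 0
m = 1+1 = 2
p = 6//3 = 2
p = 0//5 = 0
w = 2-0 = 2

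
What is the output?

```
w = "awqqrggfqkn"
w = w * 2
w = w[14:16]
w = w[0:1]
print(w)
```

repeat ×2 → 'awqqrggfqknawqqrggfqkn'
slice [14:16] → 'qr'
slice [0:1] → 'q'

q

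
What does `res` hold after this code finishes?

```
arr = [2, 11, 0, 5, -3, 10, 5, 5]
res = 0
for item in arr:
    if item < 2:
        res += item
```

-3

item=2: not <2
item=11: not <2
item=0: <2, res = 0+0 = 0
item=5: not <2
item=-3: <2, res = 0+(-3) = -3
item=10: not <2
item=5: not <2
item=5: not <2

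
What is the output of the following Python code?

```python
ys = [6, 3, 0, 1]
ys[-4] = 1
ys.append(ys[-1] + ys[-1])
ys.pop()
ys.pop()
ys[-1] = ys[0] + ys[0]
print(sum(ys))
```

ys[-4] = 1 → [1, 3, 0, 1]
append ys[-1]+ys[-1] = 1+1 = 2 → [1, 3, 0, 1, 2]
pop() removes 2 → [1, 3, 0, 1]
pop() removes 1 → [1, 3, 0]
ys[-1] = ys[0]+ys[0] = 1+1 = 2 → [1, 3, 2]
sum = 6

6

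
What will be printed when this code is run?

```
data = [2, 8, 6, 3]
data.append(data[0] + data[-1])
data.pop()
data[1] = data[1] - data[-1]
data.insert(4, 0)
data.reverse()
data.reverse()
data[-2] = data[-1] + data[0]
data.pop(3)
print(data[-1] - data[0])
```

-2

append data[0]+data[-1] = 2+3 = 5 → [2, 8, 6, 3, 5]
pop() removes 5 → [2, 8, 6, 3]
data[1] = data[1]-data[-1] = 8-3 = 5 → [2, 5, 6, 3]
insert 0 at 4 → [2, 5, 6, 3, 0]
reverse → [0, 3, 6, 5, 2]
reverse → [2, 5, 6, 3, 0]
data[-2] = data[-1]+data[0] = 0+2 = 2 → [2, 5, 6, 2, 0]
pop(3) removes 2 → [2, 5, 6, 0]
data[-1]-data[0] = 0-2 = -2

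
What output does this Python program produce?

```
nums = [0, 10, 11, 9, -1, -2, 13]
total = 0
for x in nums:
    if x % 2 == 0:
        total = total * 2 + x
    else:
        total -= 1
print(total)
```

11

x=0: even, total = 0*2+0 = 0
x=10: even, total = 0*2+10 = 10
x=11: not even, total = 10-1 = 9
x=9: not even, total = 9-1 = 8
x=-1: not even, total = 8-1 = 7
x=-2: even, total = 7*2+(-2) = 12
x=13: not even, total = 12-1 = 11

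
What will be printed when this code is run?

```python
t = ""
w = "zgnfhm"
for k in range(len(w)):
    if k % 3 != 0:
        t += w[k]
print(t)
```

gnhm

k=0: skip
k=1: add 'g' → 'g'
k=2: add 'n' → 'gn'
k=3: skip
k=4: add 'h' → 'gnh'
k=5: add 'm' → 'gnhm'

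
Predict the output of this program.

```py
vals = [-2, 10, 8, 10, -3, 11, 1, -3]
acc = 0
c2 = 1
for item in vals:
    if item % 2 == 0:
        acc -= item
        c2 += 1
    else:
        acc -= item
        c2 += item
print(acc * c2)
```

item=-2: even, acc = 0-(-2) = 2; c2=2
item=10: even, acc = 2-10 = -8; c2=3
item=8: even, acc = (-8)-8 = -16; c2=4
item=10: even, acc = (-16)-10 = -26; c2=5
item=-3: not even, acc = (-26)-(-3) = -23; c2=2
item=11: not even, acc = (-23)-11 = -34; c2=13
item=1: not even, acc = (-34)-1 = -35; c2=14
item=-3: not even, acc = (-35)-(-3) = -32; c2=11
acc*c2 = (-32)*11 = -352

-352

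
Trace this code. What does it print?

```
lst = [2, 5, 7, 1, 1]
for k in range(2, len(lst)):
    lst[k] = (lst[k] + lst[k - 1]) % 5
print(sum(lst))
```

k=2: lst[2] = (7+5)%5 = 2 → [2, 5, 2, 1, 1]
k=3: lst[3] = (1+2)%5 = 3 → [2, 5, 2, 3, 1]
k=4: lst[4] = (1+3)%5 = 4 → [2, 5, 2, 3, 4]
sum = 16

16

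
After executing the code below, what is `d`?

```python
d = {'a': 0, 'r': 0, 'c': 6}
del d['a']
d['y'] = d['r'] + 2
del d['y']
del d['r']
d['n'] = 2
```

{'c': 6, 'n': 2}

del 'a' → {'r': 0, 'c': 6}
d['y'] = d['r']+2 = 2 → {'r': 0, 'c': 6, 'y': 2}
del 'y' → {'r': 0, 'c': 6}
del 'r' → {'c': 6}
d['n'] = 2 → {'c': 6, 'n': 2}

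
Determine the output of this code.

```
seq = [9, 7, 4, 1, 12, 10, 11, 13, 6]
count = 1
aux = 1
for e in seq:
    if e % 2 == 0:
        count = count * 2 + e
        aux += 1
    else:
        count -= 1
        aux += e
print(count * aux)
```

e=9: not even, count = 1-1 = 0; aux=10
e=7: not even, count = 0-1 = -1; aux=17
e=4: even, count = (-1)*2+4 = 2; aux=18
e=1: not even, count = 2-1 = 1; aux=19
e=12: even, count = 1*2+12 = 14; aux=20
e=10: even, count = 14*2+10 = 38; aux=21
e=11: not even, count = 38-1 = 37; aux=32
e=13: not even, count = 37-1 = 36; aux=45
e=6: even, count = 36*2+6 = 78; aux=46
count*aux = 78*46 = 3588

3588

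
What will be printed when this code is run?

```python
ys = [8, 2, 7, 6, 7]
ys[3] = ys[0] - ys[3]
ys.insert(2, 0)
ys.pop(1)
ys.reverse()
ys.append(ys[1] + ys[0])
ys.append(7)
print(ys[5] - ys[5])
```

ys[3] = ys[0]-ys[3] = 8-6 = 2 → [8, 2, 7, 2, 7]
insert 0 at 2 → [8, 2, 0, 7, 2, 7]
pop(1) removes 2 → [8, 0, 7, 2, 7]
reverse → [7, 2, 7, 0, 8]
append ys[1]+ys[0] = 2+7 = 9 → [7, 2, 7, 0, 8, 9]
append 7 → [7, 2, 7, 0, 8, 9, 7]
ys[5]-ys[5] = 9-9 = 0

0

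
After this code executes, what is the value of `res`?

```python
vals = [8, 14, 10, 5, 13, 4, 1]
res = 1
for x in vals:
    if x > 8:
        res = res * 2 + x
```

97

x=8: not >8
x=14: >8, res = 1*2+14 = 16
x=10: >8, res = 16*2+10 = 42
x=5: not >8
x=13: >8, res = 42*2+13 = 97
x=4: not >8
x=1: not >8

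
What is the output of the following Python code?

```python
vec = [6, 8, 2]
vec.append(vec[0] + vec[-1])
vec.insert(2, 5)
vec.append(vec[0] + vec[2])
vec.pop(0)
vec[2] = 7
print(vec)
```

append vec[0]+vec[-1] = 6+2 = 8 → [6, 8, 2, 8]
insert 5 at 2 → [6, 8, 5, 2, 8]
append vec[0]+vec[2] = 6+5 = 11 → [6, 8, 5, 2, 8, 11]
pop(0) removes 6 → [8, 5, 2, 8, 11]
vec[2] = 7 → [8, 5, 7, 8, 11]

[8, 5, 7, 8, 11]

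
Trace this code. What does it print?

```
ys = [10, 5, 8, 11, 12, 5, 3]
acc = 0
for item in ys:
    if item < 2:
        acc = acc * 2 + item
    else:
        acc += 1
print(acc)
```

item=10: not <2, acc = 0+1 = 1
item=5: not <2, acc = 1+1 = 2
item=8: not <2, acc = 2+1 = 3
item=11: not <2, acc = 3+1 = 4
item=12: not <2, acc = 4+1 = 5
item=5: not <2, acc = 5+1 = 6
item=3: not <2, acc = 6+1 = 7

7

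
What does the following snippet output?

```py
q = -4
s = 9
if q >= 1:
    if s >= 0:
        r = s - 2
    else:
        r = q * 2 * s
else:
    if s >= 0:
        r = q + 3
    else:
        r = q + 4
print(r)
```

q=-4, s=9
q >= 1 is False; s >= 0 is True
→ r = q + 3 = -1

-1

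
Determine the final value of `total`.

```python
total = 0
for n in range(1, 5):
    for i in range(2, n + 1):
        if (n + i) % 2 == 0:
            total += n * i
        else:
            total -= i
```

32

n=2,i=2: even sum, total = 0+4 = 4
n=3,i=2: odd sum, total = 4-2 = 2
n=3,i=3: even sum, total = 2+9 = 11
n=4,i=2: even sum, total = 11+8 = 19
n=4,i=3: odd sum, total = 19-3 = 16
n=4,i=4: even sum, total = 16+16 = 32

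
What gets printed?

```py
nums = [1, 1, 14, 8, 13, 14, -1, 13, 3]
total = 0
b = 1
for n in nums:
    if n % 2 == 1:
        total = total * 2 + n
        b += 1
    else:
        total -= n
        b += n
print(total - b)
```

n=1: odd, total = 0*2+1 = 1; b=2
n=1: odd, total = 1*2+1 = 3; b=3
n=14: not odd, total = 3-14 = -11; b=17
n=8: not odd, total = (-11)-8 = -19; b=25
n=13: odd, total = (-19)*2+13 = -25; b=26
n=14: not odd, total = (-25)-14 = -39; b=40
n=-1: odd, total = (-39)*2+(-1) = -79; b=41
n=13: odd, total = (-79)*2+13 = -145; b=42
n=3: odd, total = (-145)*2+3 = -287; b=43
total-b = (-287)-43 = -330

-330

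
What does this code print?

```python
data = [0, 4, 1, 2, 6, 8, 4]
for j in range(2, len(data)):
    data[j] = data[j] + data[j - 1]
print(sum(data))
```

j=2: data[2] = 1+4 = 5 → [0, 4, 5, 2, 6, 8, 4]
j=3: data[3] = 2+5 = 7 → [0, 4, 5, 7, 6, 8, 4]
j=4: data[4] = 6+7 = 13 → [0, 4, 5, 7, 13, 8, 4]
j=5: data[5] = 8+13 = 21 → [0, 4, 5, 7, 13, 21, 4]
j=6: data[6] = 4+21 = 25 → [0, 4, 5, 7, 13, 21, 25]
sum = 75

75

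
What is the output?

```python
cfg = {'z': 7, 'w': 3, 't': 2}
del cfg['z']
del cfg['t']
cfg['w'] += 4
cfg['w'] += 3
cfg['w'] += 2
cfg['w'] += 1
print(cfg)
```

del 'z' → {'w': 3, 't': 2}
del 't' → {'w': 3}
cfg['w'] = 3+4 = 7 → {'w': 7}
cfg['w'] = 7+3 = 10 → {'w': 10}
cfg['w'] = 10+2 = 12 → {'w': 12}
cfg['w'] = 12+1 = 13 → {'w': 13}

{'w': 13}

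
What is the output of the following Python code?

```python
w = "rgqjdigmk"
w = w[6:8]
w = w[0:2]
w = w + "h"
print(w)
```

slice [6:8] → 'gm'
slice [0:2] → 'gm'
+ 'h' → 'gmh'

gmh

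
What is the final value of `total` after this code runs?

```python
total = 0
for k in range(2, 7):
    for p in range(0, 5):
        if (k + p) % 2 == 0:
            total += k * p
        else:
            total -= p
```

80

k=2,p=0: even sum, total = 0+0 = 0
k=2,p=1: odd sum, total = 0-1 = -1
k=2,p=2: even sum, total = (-1)+4 = 3
k=2,p=3: odd sum, total = 3-3 = 0
k=2,p=4: even sum, total = 0+8 = 8
k=3,p=0: odd sum, total = 8-0 = 8
k=3,p=1: even sum, total = 8+3 = 11
k=3,p=2: odd sum, total = 11-2 = 9
k=3,p=3: even sum, total = 9+9 = 18
k=3,p=4: odd sum, total = 18-4 = 14
k=4,p=0: even sum, total = 14+0 = 14
k=4,p=1: odd sum, total = 14-1 = 13
k=4,p=2: even sum, total = 13+8 = 21
k=4,p=3: odd sum, total = 21-3 = 18
k=4,p=4: even sum, total = 18+16 = 34
k=5,p=0: odd sum, total = 34-0 = 34
k=5,p=1: even sum, total = 34+5 = 39
k=5,p=2: odd sum, total = 39-2 = 37
k=5,p=3: even sum, total = 37+15 = 52
k=5,p=4: odd sum, total = 52-4 = 48
k=6,p=0: even sum, total = 48+0 = 48
k=6,p=1: odd sum, total = 48-1 = 47
k=6,p=2: even sum, total = 47+12 = 59
k=6,p=3: odd sum, total = 59-3 = 56
k=6,p=4: even sum, total = 56+24 = 80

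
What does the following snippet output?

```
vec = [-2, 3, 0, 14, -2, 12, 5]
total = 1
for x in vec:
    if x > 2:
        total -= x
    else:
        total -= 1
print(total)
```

-36

x=-2: not >2, total = 1-1 = 0
x=3: >2, total = 0-3 = -3
x=0: not >2, total = (-3)-1 = -4
x=14: >2, total = (-4)-14 = -18
x=-2: not >2, total = (-18)-1 = -19
x=12: >2, total = (-19)-12 = -31
x=5: >2, total = (-31)-5 = -36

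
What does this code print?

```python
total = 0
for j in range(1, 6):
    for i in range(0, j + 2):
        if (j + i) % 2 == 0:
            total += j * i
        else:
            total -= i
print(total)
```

53

j=1,i=0: odd sum, total = 0-0 = 0
j=1,i=1: even sum, total = 0+1 = 1
j=1,i=2: odd sum, total = 1-2 = -1
j=2,i=0: even sum, total = (-1)+0 = -1
j=2,i=1: odd sum, total = (-1)-1 = -2
j=2,i=2: even sum, total = (-2)+4 = 2
j=2,i=3: odd sum, total = 2-3 = -1
j=3,i=0: odd sum, total = (-1)-0 = -1
j=3,i=1: even sum, total = (-1)+3 = 2
j=3,i=2: odd sum, total = 2-2 = 0
j=3,i=3: even sum, total = 0+9 = 9
j=3,i=4: odd sum, total = 9-4 = 5
j=4,i=0: even sum, total = 5+0 = 5
j=4,i=1: odd sum, total = 5-1 = 4
j=4,i=2: even sum, total = 4+8 = 12
j=4,i=3: odd sum, total = 12-3 = 9
j=4,i=4: even sum, total = 9+16 = 25
j=4,i=5: odd sum, total = 25-5 = 20
j=5,i=0: odd sum, total = 20-0 = 20
j=5,i=1: even sum, total = 20+5 = 25
j=5,i=2: odd sum, total = 25-2 = 23
j=5,i=3: even sum, total = 23+15 = 38
j=5,i=4: odd sum, total = 38-4 = 34
j=5,i=5: even sum, total = 34+25 = 59
j=5,i=6: odd sum, total = 59-6 = 53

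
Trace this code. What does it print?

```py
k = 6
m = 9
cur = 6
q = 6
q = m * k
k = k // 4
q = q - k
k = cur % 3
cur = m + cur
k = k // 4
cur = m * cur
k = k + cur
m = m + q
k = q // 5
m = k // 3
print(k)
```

10

q = 9*6 = 54
k = 6//4 = 1
q = 54-1 = 53
k = 6%3 = 0
cur = 9+6 = 15
k = 0//4 = 0
cur = 9*15 = 135
k = 0+135 = 135
m = 9+53 = 62
k = 53//5 = 10
m = 10//3 = 3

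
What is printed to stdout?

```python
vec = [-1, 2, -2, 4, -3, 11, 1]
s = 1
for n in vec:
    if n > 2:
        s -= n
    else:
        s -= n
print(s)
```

n=-1: not >2, s = 1-(-1) = 2
n=2: not >2, s = 2-2 = 0
n=-2: not >2, s = 0-(-2) = 2
n=4: >2, s = 2-4 = -2
n=-3: not >2, s = (-2)-(-3) = 1
n=11: >2, s = 1-11 = -10
n=1: not >2, s = (-10)-1 = -11

-11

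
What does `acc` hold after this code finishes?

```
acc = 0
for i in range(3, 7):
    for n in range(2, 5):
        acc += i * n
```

i=3,n=2: acc = 0+6 = 6
i=3,n=3: acc = 6+9 = 15
i=3,n=4: acc = 15+12 = 27
i=4,n=2: acc = 27+8 = 35
i=4,n=3: acc = 35+12 = 47
i=4,n=4: acc = 47+16 = 63
i=5,n=2: acc = 63+10 = 73
i=5,n=3: acc = 73+15 = 88
i=5,n=4: acc = 88+20 = 108
i=6,n=2: acc = 108+12 = 120
i=6,n=3: acc = 120+18 = 138
i=6,n=4: acc = 138+24 = 162

162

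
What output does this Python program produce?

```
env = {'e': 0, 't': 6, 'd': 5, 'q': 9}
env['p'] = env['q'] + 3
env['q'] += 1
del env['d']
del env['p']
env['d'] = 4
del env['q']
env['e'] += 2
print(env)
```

env['p'] = env['q']+3 = 12 → {'e': 0, 't': 6, 'd': 5, 'q': 9, 'p': 12}
env['q'] = 9+1 = 10 → {'e': 0, 't': 6, 'd': 5, 'q': 10, 'p': 12}
del 'd' → {'e': 0, 't': 6, 'q': 10, 'p': 12}
del 'p' → {'e': 0, 't': 6, 'q': 10}
env['d'] = 4 → {'e': 0, 't': 6, 'q': 10, 'd': 4}
del 'q' → {'e': 0, 't': 6, 'd': 4}
env['e'] = 0+2 = 2 → {'e': 2, 't': 6, 'd': 4}

{'e': 2, 't': 6, 'd': 4}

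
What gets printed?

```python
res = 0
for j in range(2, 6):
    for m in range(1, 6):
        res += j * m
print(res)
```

j=2,m=1: res = 0+2 = 2
j=2,m=2: res = 2+4 = 6
j=2,m=3: res = 6+6 = 12
j=2,m=4: res = 12+8 = 20
j=2,m=5: res = 20+10 = 30
j=3,m=1: res = 30+3 = 33
j=3,m=2: res = 33+6 = 39
j=3,m=3: res = 39+9 = 48
j=3,m=4: res = 48+12 = 60
j=3,m=5: res = 60+15 = 75
j=4,m=1: res = 75+4 = 79
j=4,m=2: res = 79+8 = 87
j=4,m=3: res = 87+12 = 99
j=4,m=4: res = 99+16 = 115
j=4,m=5: res = 115+20 = 135
j=5,m=1: res = 135+5 = 140
j=5,m=2: res = 140+10 = 150
j=5,m=3: res = 150+15 = 165
j=5,m=4: res = 165+20 = 185
j=5,m=5: res = 185+25 = 210

210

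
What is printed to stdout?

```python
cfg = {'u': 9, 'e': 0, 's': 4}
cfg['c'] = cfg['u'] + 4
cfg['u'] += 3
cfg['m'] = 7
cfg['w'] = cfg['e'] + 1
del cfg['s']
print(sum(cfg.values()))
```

33

cfg['c'] = cfg['u']+4 = 13 → {'u': 9, 'e': 0, 's': 4, 'c': 13}
cfg['u'] = 9+3 = 12 → {'u': 12, 'e': 0, 's': 4, 'c': 13}
cfg['m'] = 7 → {'u': 12, 'e': 0, 's': 4, 'c': 13, 'm': 7}
cfg['w'] = cfg['e']+1 = 1 → {'u': 12, 'e': 0, 's': 4, 'c': 13, 'm': 7, 'w': 1}
del 's' → {'u': 12, 'e': 0, 'c': 13, 'm': 7, 'w': 1}
sum of values = 33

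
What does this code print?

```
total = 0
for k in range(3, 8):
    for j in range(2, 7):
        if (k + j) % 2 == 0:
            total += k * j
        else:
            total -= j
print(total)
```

k=3,j=2: odd sum, total = 0-2 = -2
k=3,j=3: even sum, total = (-2)+9 = 7
k=3,j=4: odd sum, total = 7-4 = 3
k=3,j=5: even sum, total = 3+15 = 18
k=3,j=6: odd sum, total = 18-6 = 12
k=4,j=2: even sum, total = 12+8 = 20
k=4,j=3: odd sum, total = 20-3 = 17
k=4,j=4: even sum, total = 17+16 = 33
k=4,j=5: odd sum, total = 33-5 = 28
k=4,j=6: even sum, total = 28+24 = 52
k=5,j=2: odd sum, total = 52-2 = 50
k=5,j=3: even sum, total = 50+15 = 65
k=5,j=4: odd sum, total = 65-4 = 61
k=5,j=5: even sum, total = 61+25 = 86
k=5,j=6: odd sum, total = 86-6 = 80
k=6,j=2: even sum, total = 80+12 = 92
k=6,j=3: odd sum, total = 92-3 = 89
k=6,j=4: even sum, total = 89+24 = 113
k=6,j=5: odd sum, total = 113-5 = 108
k=6,j=6: even sum, total = 108+36 = 144
k=7,j=2: odd sum, total = 144-2 = 142
k=7,j=3: even sum, total = 142+21 = 163
k=7,j=4: odd sum, total = 163-4 = 159
k=7,j=5: even sum, total = 159+35 = 194
k=7,j=6: odd sum, total = 194-6 = 188

188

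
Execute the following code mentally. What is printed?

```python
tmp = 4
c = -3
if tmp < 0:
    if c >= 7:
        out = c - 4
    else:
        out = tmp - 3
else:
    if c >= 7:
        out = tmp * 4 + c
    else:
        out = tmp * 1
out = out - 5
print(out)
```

tmp=4, c=-3
tmp < 0 is False; c >= 7 is False
→ out = tmp * 1 = 4
out = 4-5 = -1

-1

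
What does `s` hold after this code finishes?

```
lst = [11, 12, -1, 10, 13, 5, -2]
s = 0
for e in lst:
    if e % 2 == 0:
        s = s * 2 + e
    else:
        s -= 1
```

50

e=11: not even, s = 0-1 = -1
e=12: even, s = (-1)*2+12 = 10
e=-1: not even, s = 10-1 = 9
e=10: even, s = 9*2+10 = 28
e=13: not even, s = 28-1 = 27
e=5: not even, s = 27-1 = 26
e=-2: even, s = 26*2+(-2) = 50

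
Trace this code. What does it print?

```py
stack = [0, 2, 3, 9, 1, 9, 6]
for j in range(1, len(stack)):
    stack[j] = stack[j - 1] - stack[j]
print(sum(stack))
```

-90

j=1: stack[1] = 0-2 = -2 → [0, -2, 3, 9, 1, 9, 6]
j=2: stack[2] = (-2)-3 = -5 → [0, -2, -5, 9, 1, 9, 6]
j=3: stack[3] = (-5)-9 = -14 → [0, -2, -5, -14, 1, 9, 6]
j=4: stack[4] = (-14)-1 = -15 → [0, -2, -5, -14, -15, 9, 6]
j=5: stack[5] = (-15)-9 = -24 → [0, -2, -5, -14, -15, -24, 6]
j=6: stack[6] = (-24)-6 = -30 → [0, -2, -5, -14, -15, -24, -30]
sum = -90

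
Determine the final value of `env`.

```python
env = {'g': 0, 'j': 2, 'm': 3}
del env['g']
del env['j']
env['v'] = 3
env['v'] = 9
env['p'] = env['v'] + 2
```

del 'g' → {'j': 2, 'm': 3}
del 'j' → {'m': 3}
env['v'] = 3 → {'m': 3, 'v': 3}
env['v'] = 9 → {'m': 3, 'v': 9}
env['p'] = env['v']+2 = 11 → {'m': 3, 'v': 9, 'p': 11}

{'m': 3, 'v': 9, 'p': 11}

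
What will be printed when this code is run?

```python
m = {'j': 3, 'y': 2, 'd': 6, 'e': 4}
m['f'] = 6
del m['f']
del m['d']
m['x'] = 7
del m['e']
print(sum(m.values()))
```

m['f'] = 6 → {'j': 3, 'y': 2, 'd': 6, 'e': 4, 'f': 6}
del 'f' → {'j': 3, 'y': 2, 'd': 6, 'e': 4}
del 'd' → {'j': 3, 'y': 2, 'e': 4}
m['x'] = 7 → {'j': 3, 'y': 2, 'e': 4, 'x': 7}
del 'e' → {'j': 3, 'y': 2, 'x': 7}
sum of values = 12

12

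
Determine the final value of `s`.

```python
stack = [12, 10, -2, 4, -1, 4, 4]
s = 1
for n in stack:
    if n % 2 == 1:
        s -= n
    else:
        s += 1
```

n=12: not odd, s = 1+1 = 2
n=10: not odd, s = 2+1 = 3
n=-2: not odd, s = 3+1 = 4
n=4: not odd, s = 4+1 = 5
n=-1: odd, s = 5-(-1) = 6
n=4: not odd, s = 6+1 = 7
n=4: not odd, s = 7+1 = 8

8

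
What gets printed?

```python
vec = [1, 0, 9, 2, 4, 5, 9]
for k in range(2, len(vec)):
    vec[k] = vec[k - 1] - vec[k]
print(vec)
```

[1, 0, -9, -11, -15, -20, -29]

k=2: vec[2] = 0-9 = -9 → [1, 0, -9, 2, 4, 5, 9]
k=3: vec[3] = (-9)-2 = -11 → [1, 0, -9, -11, 4, 5, 9]
k=4: vec[4] = (-11)-4 = -15 → [1, 0, -9, -11, -15, 5, 9]
k=5: vec[5] = (-15)-5 = -20 → [1, 0, -9, -11, -15, -20, 9]
k=6: vec[6] = (-20)-9 = -29 → [1, 0, -9, -11, -15, -20, -29]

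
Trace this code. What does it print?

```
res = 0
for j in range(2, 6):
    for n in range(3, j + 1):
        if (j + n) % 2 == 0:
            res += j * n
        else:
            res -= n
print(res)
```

j=3,n=3: even sum, res = 0+9 = 9
j=4,n=3: odd sum, res = 9-3 = 6
j=4,n=4: even sum, res = 6+16 = 22
j=5,n=3: even sum, res = 22+15 = 37
j=5,n=4: odd sum, res = 37-4 = 33
j=5,n=5: even sum, res = 33+25 = 58

58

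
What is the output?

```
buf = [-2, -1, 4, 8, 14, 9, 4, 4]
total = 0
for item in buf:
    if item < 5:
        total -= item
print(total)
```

-9

item=-2: <5, total = 0-(-2) = 2
item=-1: <5, total = 2-(-1) = 3
item=4: <5, total = 3-4 = -1
item=8: not <5
item=14: not <5
item=9: not <5
item=4: <5, total = (-1)-4 = -5
item=4: <5, total = (-5)-4 = -9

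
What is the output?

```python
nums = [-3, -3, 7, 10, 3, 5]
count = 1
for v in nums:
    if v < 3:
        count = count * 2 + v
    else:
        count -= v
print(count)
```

v=-3: <3, count = 1*2+(-3) = -1
v=-3: <3, count = (-1)*2+(-3) = -5
v=7: not <3, count = (-5)-7 = -12
v=10: not <3, count = (-12)-10 = -22
v=3: not <3, count = (-22)-3 = -25
v=5: not <3, count = (-25)-5 = -30

-30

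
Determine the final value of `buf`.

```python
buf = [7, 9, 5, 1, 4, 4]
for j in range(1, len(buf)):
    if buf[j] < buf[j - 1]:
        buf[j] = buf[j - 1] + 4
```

[7, 9, 13, 17, 21, 25]

j=1: 9>=7, unchanged → [7, 9, 5, 1, 4, 4]
j=2: 5<9, buf[2] = 9+4 = 13 → [7, 9, 13, 1, 4, 4]
j=3: 1<13, buf[3] = 13+4 = 17 → [7, 9, 13, 17, 4, 4]
j=4: 4<17, buf[4] = 17+4 = 21 → [7, 9, 13, 17, 21, 4]
j=5: 4<21, buf[5] = 21+4 = 25 → [7, 9, 13, 17, 21, 25]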